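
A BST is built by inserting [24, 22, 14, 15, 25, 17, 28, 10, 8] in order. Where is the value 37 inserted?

Starting tree (level order): [24, 22, 25, 14, None, None, 28, 10, 15, None, None, 8, None, None, 17]
Insertion path: 24 -> 25 -> 28
Result: insert 37 as right child of 28
Final tree (level order): [24, 22, 25, 14, None, None, 28, 10, 15, None, 37, 8, None, None, 17]


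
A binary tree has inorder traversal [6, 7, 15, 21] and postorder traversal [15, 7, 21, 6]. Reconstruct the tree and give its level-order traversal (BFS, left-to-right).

Inorder:   [6, 7, 15, 21]
Postorder: [15, 7, 21, 6]
Algorithm: postorder visits root last, so walk postorder right-to-left;
each value is the root of the current inorder slice — split it at that
value, recurse on the right subtree first, then the left.
Recursive splits:
  root=6; inorder splits into left=[], right=[7, 15, 21]
  root=21; inorder splits into left=[7, 15], right=[]
  root=7; inorder splits into left=[], right=[15]
  root=15; inorder splits into left=[], right=[]
Reconstructed level-order: [6, 21, 7, 15]


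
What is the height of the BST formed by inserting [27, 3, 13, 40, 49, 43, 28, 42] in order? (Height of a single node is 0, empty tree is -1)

Insertion order: [27, 3, 13, 40, 49, 43, 28, 42]
Tree (level-order array): [27, 3, 40, None, 13, 28, 49, None, None, None, None, 43, None, 42]
Compute height bottom-up (empty subtree = -1):
  height(13) = 1 + max(-1, -1) = 0
  height(3) = 1 + max(-1, 0) = 1
  height(28) = 1 + max(-1, -1) = 0
  height(42) = 1 + max(-1, -1) = 0
  height(43) = 1 + max(0, -1) = 1
  height(49) = 1 + max(1, -1) = 2
  height(40) = 1 + max(0, 2) = 3
  height(27) = 1 + max(1, 3) = 4
Height = 4


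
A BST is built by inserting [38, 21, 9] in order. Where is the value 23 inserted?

Starting tree (level order): [38, 21, None, 9]
Insertion path: 38 -> 21
Result: insert 23 as right child of 21
Final tree (level order): [38, 21, None, 9, 23]


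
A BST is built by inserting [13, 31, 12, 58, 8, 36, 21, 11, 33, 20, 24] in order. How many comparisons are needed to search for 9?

Search path for 9: 13 -> 12 -> 8 -> 11
Found: False
Comparisons: 4


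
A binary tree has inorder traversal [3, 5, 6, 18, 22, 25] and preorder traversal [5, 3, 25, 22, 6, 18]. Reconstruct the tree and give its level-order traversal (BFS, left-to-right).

Inorder:  [3, 5, 6, 18, 22, 25]
Preorder: [5, 3, 25, 22, 6, 18]
Algorithm: preorder visits root first, so consume preorder in order;
for each root, split the current inorder slice at that value into
left-subtree inorder and right-subtree inorder, then recurse.
Recursive splits:
  root=5; inorder splits into left=[3], right=[6, 18, 22, 25]
  root=3; inorder splits into left=[], right=[]
  root=25; inorder splits into left=[6, 18, 22], right=[]
  root=22; inorder splits into left=[6, 18], right=[]
  root=6; inorder splits into left=[], right=[18]
  root=18; inorder splits into left=[], right=[]
Reconstructed level-order: [5, 3, 25, 22, 6, 18]


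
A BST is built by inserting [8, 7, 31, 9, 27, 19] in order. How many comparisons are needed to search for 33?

Search path for 33: 8 -> 31
Found: False
Comparisons: 2


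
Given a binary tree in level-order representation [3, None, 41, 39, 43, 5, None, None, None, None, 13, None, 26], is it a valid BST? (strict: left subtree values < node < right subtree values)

Level-order array: [3, None, 41, 39, 43, 5, None, None, None, None, 13, None, 26]
Validate using subtree bounds (lo, hi): at each node, require lo < value < hi,
then recurse left with hi=value and right with lo=value.
Preorder trace (stopping at first violation):
  at node 3 with bounds (-inf, +inf): OK
  at node 41 with bounds (3, +inf): OK
  at node 39 with bounds (3, 41): OK
  at node 5 with bounds (3, 39): OK
  at node 13 with bounds (5, 39): OK
  at node 26 with bounds (13, 39): OK
  at node 43 with bounds (41, +inf): OK
No violation found at any node.
Result: Valid BST


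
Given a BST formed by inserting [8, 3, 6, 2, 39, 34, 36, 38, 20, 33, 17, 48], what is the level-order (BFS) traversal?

Tree insertion order: [8, 3, 6, 2, 39, 34, 36, 38, 20, 33, 17, 48]
Tree (level-order array): [8, 3, 39, 2, 6, 34, 48, None, None, None, None, 20, 36, None, None, 17, 33, None, 38]
BFS from the root, enqueuing left then right child of each popped node:
  queue [8] -> pop 8, enqueue [3, 39], visited so far: [8]
  queue [3, 39] -> pop 3, enqueue [2, 6], visited so far: [8, 3]
  queue [39, 2, 6] -> pop 39, enqueue [34, 48], visited so far: [8, 3, 39]
  queue [2, 6, 34, 48] -> pop 2, enqueue [none], visited so far: [8, 3, 39, 2]
  queue [6, 34, 48] -> pop 6, enqueue [none], visited so far: [8, 3, 39, 2, 6]
  queue [34, 48] -> pop 34, enqueue [20, 36], visited so far: [8, 3, 39, 2, 6, 34]
  queue [48, 20, 36] -> pop 48, enqueue [none], visited so far: [8, 3, 39, 2, 6, 34, 48]
  queue [20, 36] -> pop 20, enqueue [17, 33], visited so far: [8, 3, 39, 2, 6, 34, 48, 20]
  queue [36, 17, 33] -> pop 36, enqueue [38], visited so far: [8, 3, 39, 2, 6, 34, 48, 20, 36]
  queue [17, 33, 38] -> pop 17, enqueue [none], visited so far: [8, 3, 39, 2, 6, 34, 48, 20, 36, 17]
  queue [33, 38] -> pop 33, enqueue [none], visited so far: [8, 3, 39, 2, 6, 34, 48, 20, 36, 17, 33]
  queue [38] -> pop 38, enqueue [none], visited so far: [8, 3, 39, 2, 6, 34, 48, 20, 36, 17, 33, 38]
Result: [8, 3, 39, 2, 6, 34, 48, 20, 36, 17, 33, 38]


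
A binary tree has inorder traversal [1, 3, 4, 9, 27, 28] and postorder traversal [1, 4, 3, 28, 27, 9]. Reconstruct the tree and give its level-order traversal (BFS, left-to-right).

Inorder:   [1, 3, 4, 9, 27, 28]
Postorder: [1, 4, 3, 28, 27, 9]
Algorithm: postorder visits root last, so walk postorder right-to-left;
each value is the root of the current inorder slice — split it at that
value, recurse on the right subtree first, then the left.
Recursive splits:
  root=9; inorder splits into left=[1, 3, 4], right=[27, 28]
  root=27; inorder splits into left=[], right=[28]
  root=28; inorder splits into left=[], right=[]
  root=3; inorder splits into left=[1], right=[4]
  root=4; inorder splits into left=[], right=[]
  root=1; inorder splits into left=[], right=[]
Reconstructed level-order: [9, 3, 27, 1, 4, 28]


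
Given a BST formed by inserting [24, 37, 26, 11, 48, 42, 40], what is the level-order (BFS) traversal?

Tree insertion order: [24, 37, 26, 11, 48, 42, 40]
Tree (level-order array): [24, 11, 37, None, None, 26, 48, None, None, 42, None, 40]
BFS from the root, enqueuing left then right child of each popped node:
  queue [24] -> pop 24, enqueue [11, 37], visited so far: [24]
  queue [11, 37] -> pop 11, enqueue [none], visited so far: [24, 11]
  queue [37] -> pop 37, enqueue [26, 48], visited so far: [24, 11, 37]
  queue [26, 48] -> pop 26, enqueue [none], visited so far: [24, 11, 37, 26]
  queue [48] -> pop 48, enqueue [42], visited so far: [24, 11, 37, 26, 48]
  queue [42] -> pop 42, enqueue [40], visited so far: [24, 11, 37, 26, 48, 42]
  queue [40] -> pop 40, enqueue [none], visited so far: [24, 11, 37, 26, 48, 42, 40]
Result: [24, 11, 37, 26, 48, 42, 40]


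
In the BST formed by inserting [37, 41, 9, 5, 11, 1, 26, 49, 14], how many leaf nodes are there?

Tree built from: [37, 41, 9, 5, 11, 1, 26, 49, 14]
Tree (level-order array): [37, 9, 41, 5, 11, None, 49, 1, None, None, 26, None, None, None, None, 14]
Rule: A leaf has 0 children.
Per-node child counts:
  node 37: 2 child(ren)
  node 9: 2 child(ren)
  node 5: 1 child(ren)
  node 1: 0 child(ren)
  node 11: 1 child(ren)
  node 26: 1 child(ren)
  node 14: 0 child(ren)
  node 41: 1 child(ren)
  node 49: 0 child(ren)
Matching nodes: [1, 14, 49]
Count of leaf nodes: 3


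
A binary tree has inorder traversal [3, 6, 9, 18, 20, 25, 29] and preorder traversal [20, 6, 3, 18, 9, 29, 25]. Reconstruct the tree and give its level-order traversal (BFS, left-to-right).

Inorder:  [3, 6, 9, 18, 20, 25, 29]
Preorder: [20, 6, 3, 18, 9, 29, 25]
Algorithm: preorder visits root first, so consume preorder in order;
for each root, split the current inorder slice at that value into
left-subtree inorder and right-subtree inorder, then recurse.
Recursive splits:
  root=20; inorder splits into left=[3, 6, 9, 18], right=[25, 29]
  root=6; inorder splits into left=[3], right=[9, 18]
  root=3; inorder splits into left=[], right=[]
  root=18; inorder splits into left=[9], right=[]
  root=9; inorder splits into left=[], right=[]
  root=29; inorder splits into left=[25], right=[]
  root=25; inorder splits into left=[], right=[]
Reconstructed level-order: [20, 6, 29, 3, 18, 25, 9]


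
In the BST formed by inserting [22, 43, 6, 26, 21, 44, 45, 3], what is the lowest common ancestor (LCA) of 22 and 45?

Tree insertion order: [22, 43, 6, 26, 21, 44, 45, 3]
Tree (level-order array): [22, 6, 43, 3, 21, 26, 44, None, None, None, None, None, None, None, 45]
In a BST, the LCA of p=22, q=45 is the first node v on the
root-to-leaf path with p <= v <= q (go left if both < v, right if both > v).
Walk from root:
  at 22: 22 <= 22 <= 45, this is the LCA
LCA = 22


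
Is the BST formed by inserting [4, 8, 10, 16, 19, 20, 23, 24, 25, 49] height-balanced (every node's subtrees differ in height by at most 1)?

Tree (level-order array): [4, None, 8, None, 10, None, 16, None, 19, None, 20, None, 23, None, 24, None, 25, None, 49]
Definition: a tree is height-balanced if, at every node, |h(left) - h(right)| <= 1 (empty subtree has height -1).
Bottom-up per-node check:
  node 49: h_left=-1, h_right=-1, diff=0 [OK], height=0
  node 25: h_left=-1, h_right=0, diff=1 [OK], height=1
  node 24: h_left=-1, h_right=1, diff=2 [FAIL (|-1-1|=2 > 1)], height=2
  node 23: h_left=-1, h_right=2, diff=3 [FAIL (|-1-2|=3 > 1)], height=3
  node 20: h_left=-1, h_right=3, diff=4 [FAIL (|-1-3|=4 > 1)], height=4
  node 19: h_left=-1, h_right=4, diff=5 [FAIL (|-1-4|=5 > 1)], height=5
  node 16: h_left=-1, h_right=5, diff=6 [FAIL (|-1-5|=6 > 1)], height=6
  node 10: h_left=-1, h_right=6, diff=7 [FAIL (|-1-6|=7 > 1)], height=7
  node 8: h_left=-1, h_right=7, diff=8 [FAIL (|-1-7|=8 > 1)], height=8
  node 4: h_left=-1, h_right=8, diff=9 [FAIL (|-1-8|=9 > 1)], height=9
Node 24 violates the condition: |-1 - 1| = 2 > 1.
Result: Not balanced


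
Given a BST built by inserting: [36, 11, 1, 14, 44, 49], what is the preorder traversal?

Tree insertion order: [36, 11, 1, 14, 44, 49]
Tree (level-order array): [36, 11, 44, 1, 14, None, 49]
Preorder traversal: [36, 11, 1, 14, 44, 49]


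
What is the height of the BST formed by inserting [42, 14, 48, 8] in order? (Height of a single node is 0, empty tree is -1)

Insertion order: [42, 14, 48, 8]
Tree (level-order array): [42, 14, 48, 8]
Compute height bottom-up (empty subtree = -1):
  height(8) = 1 + max(-1, -1) = 0
  height(14) = 1 + max(0, -1) = 1
  height(48) = 1 + max(-1, -1) = 0
  height(42) = 1 + max(1, 0) = 2
Height = 2


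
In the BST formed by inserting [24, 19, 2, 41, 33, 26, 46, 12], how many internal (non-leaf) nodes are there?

Tree built from: [24, 19, 2, 41, 33, 26, 46, 12]
Tree (level-order array): [24, 19, 41, 2, None, 33, 46, None, 12, 26]
Rule: An internal node has at least one child.
Per-node child counts:
  node 24: 2 child(ren)
  node 19: 1 child(ren)
  node 2: 1 child(ren)
  node 12: 0 child(ren)
  node 41: 2 child(ren)
  node 33: 1 child(ren)
  node 26: 0 child(ren)
  node 46: 0 child(ren)
Matching nodes: [24, 19, 2, 41, 33]
Count of internal (non-leaf) nodes: 5


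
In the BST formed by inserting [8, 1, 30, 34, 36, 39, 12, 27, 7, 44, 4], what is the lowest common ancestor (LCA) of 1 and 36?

Tree insertion order: [8, 1, 30, 34, 36, 39, 12, 27, 7, 44, 4]
Tree (level-order array): [8, 1, 30, None, 7, 12, 34, 4, None, None, 27, None, 36, None, None, None, None, None, 39, None, 44]
In a BST, the LCA of p=1, q=36 is the first node v on the
root-to-leaf path with p <= v <= q (go left if both < v, right if both > v).
Walk from root:
  at 8: 1 <= 8 <= 36, this is the LCA
LCA = 8


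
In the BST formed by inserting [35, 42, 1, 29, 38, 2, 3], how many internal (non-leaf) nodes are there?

Tree built from: [35, 42, 1, 29, 38, 2, 3]
Tree (level-order array): [35, 1, 42, None, 29, 38, None, 2, None, None, None, None, 3]
Rule: An internal node has at least one child.
Per-node child counts:
  node 35: 2 child(ren)
  node 1: 1 child(ren)
  node 29: 1 child(ren)
  node 2: 1 child(ren)
  node 3: 0 child(ren)
  node 42: 1 child(ren)
  node 38: 0 child(ren)
Matching nodes: [35, 1, 29, 2, 42]
Count of internal (non-leaf) nodes: 5


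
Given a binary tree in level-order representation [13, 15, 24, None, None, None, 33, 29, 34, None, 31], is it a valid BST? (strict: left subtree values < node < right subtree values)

Level-order array: [13, 15, 24, None, None, None, 33, 29, 34, None, 31]
Validate using subtree bounds (lo, hi): at each node, require lo < value < hi,
then recurse left with hi=value and right with lo=value.
Preorder trace (stopping at first violation):
  at node 13 with bounds (-inf, +inf): OK
  at node 15 with bounds (-inf, 13): VIOLATION
Node 15 violates its bound: not (-inf < 15 < 13).
Result: Not a valid BST


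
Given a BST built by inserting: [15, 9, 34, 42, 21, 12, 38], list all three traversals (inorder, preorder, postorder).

Tree insertion order: [15, 9, 34, 42, 21, 12, 38]
Tree (level-order array): [15, 9, 34, None, 12, 21, 42, None, None, None, None, 38]
Inorder (L, root, R): [9, 12, 15, 21, 34, 38, 42]
Preorder (root, L, R): [15, 9, 12, 34, 21, 42, 38]
Postorder (L, R, root): [12, 9, 21, 38, 42, 34, 15]


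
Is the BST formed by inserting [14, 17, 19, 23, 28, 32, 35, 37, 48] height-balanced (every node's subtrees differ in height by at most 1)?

Tree (level-order array): [14, None, 17, None, 19, None, 23, None, 28, None, 32, None, 35, None, 37, None, 48]
Definition: a tree is height-balanced if, at every node, |h(left) - h(right)| <= 1 (empty subtree has height -1).
Bottom-up per-node check:
  node 48: h_left=-1, h_right=-1, diff=0 [OK], height=0
  node 37: h_left=-1, h_right=0, diff=1 [OK], height=1
  node 35: h_left=-1, h_right=1, diff=2 [FAIL (|-1-1|=2 > 1)], height=2
  node 32: h_left=-1, h_right=2, diff=3 [FAIL (|-1-2|=3 > 1)], height=3
  node 28: h_left=-1, h_right=3, diff=4 [FAIL (|-1-3|=4 > 1)], height=4
  node 23: h_left=-1, h_right=4, diff=5 [FAIL (|-1-4|=5 > 1)], height=5
  node 19: h_left=-1, h_right=5, diff=6 [FAIL (|-1-5|=6 > 1)], height=6
  node 17: h_left=-1, h_right=6, diff=7 [FAIL (|-1-6|=7 > 1)], height=7
  node 14: h_left=-1, h_right=7, diff=8 [FAIL (|-1-7|=8 > 1)], height=8
Node 35 violates the condition: |-1 - 1| = 2 > 1.
Result: Not balanced


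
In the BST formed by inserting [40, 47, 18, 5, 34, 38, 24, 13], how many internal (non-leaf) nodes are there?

Tree built from: [40, 47, 18, 5, 34, 38, 24, 13]
Tree (level-order array): [40, 18, 47, 5, 34, None, None, None, 13, 24, 38]
Rule: An internal node has at least one child.
Per-node child counts:
  node 40: 2 child(ren)
  node 18: 2 child(ren)
  node 5: 1 child(ren)
  node 13: 0 child(ren)
  node 34: 2 child(ren)
  node 24: 0 child(ren)
  node 38: 0 child(ren)
  node 47: 0 child(ren)
Matching nodes: [40, 18, 5, 34]
Count of internal (non-leaf) nodes: 4


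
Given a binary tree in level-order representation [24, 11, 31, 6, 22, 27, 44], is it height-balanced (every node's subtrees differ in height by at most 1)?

Tree (level-order array): [24, 11, 31, 6, 22, 27, 44]
Definition: a tree is height-balanced if, at every node, |h(left) - h(right)| <= 1 (empty subtree has height -1).
Bottom-up per-node check:
  node 6: h_left=-1, h_right=-1, diff=0 [OK], height=0
  node 22: h_left=-1, h_right=-1, diff=0 [OK], height=0
  node 11: h_left=0, h_right=0, diff=0 [OK], height=1
  node 27: h_left=-1, h_right=-1, diff=0 [OK], height=0
  node 44: h_left=-1, h_right=-1, diff=0 [OK], height=0
  node 31: h_left=0, h_right=0, diff=0 [OK], height=1
  node 24: h_left=1, h_right=1, diff=0 [OK], height=2
All nodes satisfy the balance condition.
Result: Balanced


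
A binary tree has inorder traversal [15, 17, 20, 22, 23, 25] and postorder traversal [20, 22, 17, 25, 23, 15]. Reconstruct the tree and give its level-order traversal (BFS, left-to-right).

Inorder:   [15, 17, 20, 22, 23, 25]
Postorder: [20, 22, 17, 25, 23, 15]
Algorithm: postorder visits root last, so walk postorder right-to-left;
each value is the root of the current inorder slice — split it at that
value, recurse on the right subtree first, then the left.
Recursive splits:
  root=15; inorder splits into left=[], right=[17, 20, 22, 23, 25]
  root=23; inorder splits into left=[17, 20, 22], right=[25]
  root=25; inorder splits into left=[], right=[]
  root=17; inorder splits into left=[], right=[20, 22]
  root=22; inorder splits into left=[20], right=[]
  root=20; inorder splits into left=[], right=[]
Reconstructed level-order: [15, 23, 17, 25, 22, 20]


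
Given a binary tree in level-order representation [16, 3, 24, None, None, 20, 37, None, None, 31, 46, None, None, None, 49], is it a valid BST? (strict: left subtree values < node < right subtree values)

Level-order array: [16, 3, 24, None, None, 20, 37, None, None, 31, 46, None, None, None, 49]
Validate using subtree bounds (lo, hi): at each node, require lo < value < hi,
then recurse left with hi=value and right with lo=value.
Preorder trace (stopping at first violation):
  at node 16 with bounds (-inf, +inf): OK
  at node 3 with bounds (-inf, 16): OK
  at node 24 with bounds (16, +inf): OK
  at node 20 with bounds (16, 24): OK
  at node 37 with bounds (24, +inf): OK
  at node 31 with bounds (24, 37): OK
  at node 46 with bounds (37, +inf): OK
  at node 49 with bounds (46, +inf): OK
No violation found at any node.
Result: Valid BST


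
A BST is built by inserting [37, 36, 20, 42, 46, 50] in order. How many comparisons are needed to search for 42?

Search path for 42: 37 -> 42
Found: True
Comparisons: 2


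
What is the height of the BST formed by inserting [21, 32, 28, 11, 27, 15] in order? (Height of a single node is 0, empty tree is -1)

Insertion order: [21, 32, 28, 11, 27, 15]
Tree (level-order array): [21, 11, 32, None, 15, 28, None, None, None, 27]
Compute height bottom-up (empty subtree = -1):
  height(15) = 1 + max(-1, -1) = 0
  height(11) = 1 + max(-1, 0) = 1
  height(27) = 1 + max(-1, -1) = 0
  height(28) = 1 + max(0, -1) = 1
  height(32) = 1 + max(1, -1) = 2
  height(21) = 1 + max(1, 2) = 3
Height = 3


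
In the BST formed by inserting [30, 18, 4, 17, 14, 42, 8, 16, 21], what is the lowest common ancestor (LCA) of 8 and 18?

Tree insertion order: [30, 18, 4, 17, 14, 42, 8, 16, 21]
Tree (level-order array): [30, 18, 42, 4, 21, None, None, None, 17, None, None, 14, None, 8, 16]
In a BST, the LCA of p=8, q=18 is the first node v on the
root-to-leaf path with p <= v <= q (go left if both < v, right if both > v).
Walk from root:
  at 30: both 8 and 18 < 30, go left
  at 18: 8 <= 18 <= 18, this is the LCA
LCA = 18


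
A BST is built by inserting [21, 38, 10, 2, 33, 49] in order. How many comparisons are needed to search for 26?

Search path for 26: 21 -> 38 -> 33
Found: False
Comparisons: 3


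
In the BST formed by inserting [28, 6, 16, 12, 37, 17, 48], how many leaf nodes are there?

Tree built from: [28, 6, 16, 12, 37, 17, 48]
Tree (level-order array): [28, 6, 37, None, 16, None, 48, 12, 17]
Rule: A leaf has 0 children.
Per-node child counts:
  node 28: 2 child(ren)
  node 6: 1 child(ren)
  node 16: 2 child(ren)
  node 12: 0 child(ren)
  node 17: 0 child(ren)
  node 37: 1 child(ren)
  node 48: 0 child(ren)
Matching nodes: [12, 17, 48]
Count of leaf nodes: 3


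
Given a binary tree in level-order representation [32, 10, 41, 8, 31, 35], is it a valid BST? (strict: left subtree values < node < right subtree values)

Level-order array: [32, 10, 41, 8, 31, 35]
Validate using subtree bounds (lo, hi): at each node, require lo < value < hi,
then recurse left with hi=value and right with lo=value.
Preorder trace (stopping at first violation):
  at node 32 with bounds (-inf, +inf): OK
  at node 10 with bounds (-inf, 32): OK
  at node 8 with bounds (-inf, 10): OK
  at node 31 with bounds (10, 32): OK
  at node 41 with bounds (32, +inf): OK
  at node 35 with bounds (32, 41): OK
No violation found at any node.
Result: Valid BST


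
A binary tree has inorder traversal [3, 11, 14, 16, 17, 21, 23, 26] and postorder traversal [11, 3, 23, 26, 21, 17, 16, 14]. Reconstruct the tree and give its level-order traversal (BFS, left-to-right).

Inorder:   [3, 11, 14, 16, 17, 21, 23, 26]
Postorder: [11, 3, 23, 26, 21, 17, 16, 14]
Algorithm: postorder visits root last, so walk postorder right-to-left;
each value is the root of the current inorder slice — split it at that
value, recurse on the right subtree first, then the left.
Recursive splits:
  root=14; inorder splits into left=[3, 11], right=[16, 17, 21, 23, 26]
  root=16; inorder splits into left=[], right=[17, 21, 23, 26]
  root=17; inorder splits into left=[], right=[21, 23, 26]
  root=21; inorder splits into left=[], right=[23, 26]
  root=26; inorder splits into left=[23], right=[]
  root=23; inorder splits into left=[], right=[]
  root=3; inorder splits into left=[], right=[11]
  root=11; inorder splits into left=[], right=[]
Reconstructed level-order: [14, 3, 16, 11, 17, 21, 26, 23]


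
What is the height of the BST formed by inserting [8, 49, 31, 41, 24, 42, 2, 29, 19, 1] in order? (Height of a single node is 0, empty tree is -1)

Insertion order: [8, 49, 31, 41, 24, 42, 2, 29, 19, 1]
Tree (level-order array): [8, 2, 49, 1, None, 31, None, None, None, 24, 41, 19, 29, None, 42]
Compute height bottom-up (empty subtree = -1):
  height(1) = 1 + max(-1, -1) = 0
  height(2) = 1 + max(0, -1) = 1
  height(19) = 1 + max(-1, -1) = 0
  height(29) = 1 + max(-1, -1) = 0
  height(24) = 1 + max(0, 0) = 1
  height(42) = 1 + max(-1, -1) = 0
  height(41) = 1 + max(-1, 0) = 1
  height(31) = 1 + max(1, 1) = 2
  height(49) = 1 + max(2, -1) = 3
  height(8) = 1 + max(1, 3) = 4
Height = 4


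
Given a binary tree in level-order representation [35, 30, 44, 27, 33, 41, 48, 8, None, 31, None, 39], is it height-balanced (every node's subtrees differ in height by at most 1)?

Tree (level-order array): [35, 30, 44, 27, 33, 41, 48, 8, None, 31, None, 39]
Definition: a tree is height-balanced if, at every node, |h(left) - h(right)| <= 1 (empty subtree has height -1).
Bottom-up per-node check:
  node 8: h_left=-1, h_right=-1, diff=0 [OK], height=0
  node 27: h_left=0, h_right=-1, diff=1 [OK], height=1
  node 31: h_left=-1, h_right=-1, diff=0 [OK], height=0
  node 33: h_left=0, h_right=-1, diff=1 [OK], height=1
  node 30: h_left=1, h_right=1, diff=0 [OK], height=2
  node 39: h_left=-1, h_right=-1, diff=0 [OK], height=0
  node 41: h_left=0, h_right=-1, diff=1 [OK], height=1
  node 48: h_left=-1, h_right=-1, diff=0 [OK], height=0
  node 44: h_left=1, h_right=0, diff=1 [OK], height=2
  node 35: h_left=2, h_right=2, diff=0 [OK], height=3
All nodes satisfy the balance condition.
Result: Balanced


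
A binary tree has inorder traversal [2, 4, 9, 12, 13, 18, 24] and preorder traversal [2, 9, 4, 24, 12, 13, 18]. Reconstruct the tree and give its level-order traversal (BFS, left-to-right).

Inorder:  [2, 4, 9, 12, 13, 18, 24]
Preorder: [2, 9, 4, 24, 12, 13, 18]
Algorithm: preorder visits root first, so consume preorder in order;
for each root, split the current inorder slice at that value into
left-subtree inorder and right-subtree inorder, then recurse.
Recursive splits:
  root=2; inorder splits into left=[], right=[4, 9, 12, 13, 18, 24]
  root=9; inorder splits into left=[4], right=[12, 13, 18, 24]
  root=4; inorder splits into left=[], right=[]
  root=24; inorder splits into left=[12, 13, 18], right=[]
  root=12; inorder splits into left=[], right=[13, 18]
  root=13; inorder splits into left=[], right=[18]
  root=18; inorder splits into left=[], right=[]
Reconstructed level-order: [2, 9, 4, 24, 12, 13, 18]


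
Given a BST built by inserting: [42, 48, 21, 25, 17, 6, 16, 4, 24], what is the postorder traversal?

Tree insertion order: [42, 48, 21, 25, 17, 6, 16, 4, 24]
Tree (level-order array): [42, 21, 48, 17, 25, None, None, 6, None, 24, None, 4, 16]
Postorder traversal: [4, 16, 6, 17, 24, 25, 21, 48, 42]


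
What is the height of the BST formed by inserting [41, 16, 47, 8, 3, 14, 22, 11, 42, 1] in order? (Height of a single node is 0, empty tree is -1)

Insertion order: [41, 16, 47, 8, 3, 14, 22, 11, 42, 1]
Tree (level-order array): [41, 16, 47, 8, 22, 42, None, 3, 14, None, None, None, None, 1, None, 11]
Compute height bottom-up (empty subtree = -1):
  height(1) = 1 + max(-1, -1) = 0
  height(3) = 1 + max(0, -1) = 1
  height(11) = 1 + max(-1, -1) = 0
  height(14) = 1 + max(0, -1) = 1
  height(8) = 1 + max(1, 1) = 2
  height(22) = 1 + max(-1, -1) = 0
  height(16) = 1 + max(2, 0) = 3
  height(42) = 1 + max(-1, -1) = 0
  height(47) = 1 + max(0, -1) = 1
  height(41) = 1 + max(3, 1) = 4
Height = 4


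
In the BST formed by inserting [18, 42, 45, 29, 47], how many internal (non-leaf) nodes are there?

Tree built from: [18, 42, 45, 29, 47]
Tree (level-order array): [18, None, 42, 29, 45, None, None, None, 47]
Rule: An internal node has at least one child.
Per-node child counts:
  node 18: 1 child(ren)
  node 42: 2 child(ren)
  node 29: 0 child(ren)
  node 45: 1 child(ren)
  node 47: 0 child(ren)
Matching nodes: [18, 42, 45]
Count of internal (non-leaf) nodes: 3


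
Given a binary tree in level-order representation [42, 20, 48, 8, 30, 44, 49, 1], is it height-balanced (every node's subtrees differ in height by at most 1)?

Tree (level-order array): [42, 20, 48, 8, 30, 44, 49, 1]
Definition: a tree is height-balanced if, at every node, |h(left) - h(right)| <= 1 (empty subtree has height -1).
Bottom-up per-node check:
  node 1: h_left=-1, h_right=-1, diff=0 [OK], height=0
  node 8: h_left=0, h_right=-1, diff=1 [OK], height=1
  node 30: h_left=-1, h_right=-1, diff=0 [OK], height=0
  node 20: h_left=1, h_right=0, diff=1 [OK], height=2
  node 44: h_left=-1, h_right=-1, diff=0 [OK], height=0
  node 49: h_left=-1, h_right=-1, diff=0 [OK], height=0
  node 48: h_left=0, h_right=0, diff=0 [OK], height=1
  node 42: h_left=2, h_right=1, diff=1 [OK], height=3
All nodes satisfy the balance condition.
Result: Balanced


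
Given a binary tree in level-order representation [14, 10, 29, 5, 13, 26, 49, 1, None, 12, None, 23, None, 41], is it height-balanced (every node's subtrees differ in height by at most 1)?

Tree (level-order array): [14, 10, 29, 5, 13, 26, 49, 1, None, 12, None, 23, None, 41]
Definition: a tree is height-balanced if, at every node, |h(left) - h(right)| <= 1 (empty subtree has height -1).
Bottom-up per-node check:
  node 1: h_left=-1, h_right=-1, diff=0 [OK], height=0
  node 5: h_left=0, h_right=-1, diff=1 [OK], height=1
  node 12: h_left=-1, h_right=-1, diff=0 [OK], height=0
  node 13: h_left=0, h_right=-1, diff=1 [OK], height=1
  node 10: h_left=1, h_right=1, diff=0 [OK], height=2
  node 23: h_left=-1, h_right=-1, diff=0 [OK], height=0
  node 26: h_left=0, h_right=-1, diff=1 [OK], height=1
  node 41: h_left=-1, h_right=-1, diff=0 [OK], height=0
  node 49: h_left=0, h_right=-1, diff=1 [OK], height=1
  node 29: h_left=1, h_right=1, diff=0 [OK], height=2
  node 14: h_left=2, h_right=2, diff=0 [OK], height=3
All nodes satisfy the balance condition.
Result: Balanced


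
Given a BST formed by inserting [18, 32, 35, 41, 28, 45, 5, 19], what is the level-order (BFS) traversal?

Tree insertion order: [18, 32, 35, 41, 28, 45, 5, 19]
Tree (level-order array): [18, 5, 32, None, None, 28, 35, 19, None, None, 41, None, None, None, 45]
BFS from the root, enqueuing left then right child of each popped node:
  queue [18] -> pop 18, enqueue [5, 32], visited so far: [18]
  queue [5, 32] -> pop 5, enqueue [none], visited so far: [18, 5]
  queue [32] -> pop 32, enqueue [28, 35], visited so far: [18, 5, 32]
  queue [28, 35] -> pop 28, enqueue [19], visited so far: [18, 5, 32, 28]
  queue [35, 19] -> pop 35, enqueue [41], visited so far: [18, 5, 32, 28, 35]
  queue [19, 41] -> pop 19, enqueue [none], visited so far: [18, 5, 32, 28, 35, 19]
  queue [41] -> pop 41, enqueue [45], visited so far: [18, 5, 32, 28, 35, 19, 41]
  queue [45] -> pop 45, enqueue [none], visited so far: [18, 5, 32, 28, 35, 19, 41, 45]
Result: [18, 5, 32, 28, 35, 19, 41, 45]


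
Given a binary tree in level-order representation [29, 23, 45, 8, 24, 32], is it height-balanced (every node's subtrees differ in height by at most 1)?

Tree (level-order array): [29, 23, 45, 8, 24, 32]
Definition: a tree is height-balanced if, at every node, |h(left) - h(right)| <= 1 (empty subtree has height -1).
Bottom-up per-node check:
  node 8: h_left=-1, h_right=-1, diff=0 [OK], height=0
  node 24: h_left=-1, h_right=-1, diff=0 [OK], height=0
  node 23: h_left=0, h_right=0, diff=0 [OK], height=1
  node 32: h_left=-1, h_right=-1, diff=0 [OK], height=0
  node 45: h_left=0, h_right=-1, diff=1 [OK], height=1
  node 29: h_left=1, h_right=1, diff=0 [OK], height=2
All nodes satisfy the balance condition.
Result: Balanced


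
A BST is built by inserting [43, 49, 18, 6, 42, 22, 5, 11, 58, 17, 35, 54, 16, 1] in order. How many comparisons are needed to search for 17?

Search path for 17: 43 -> 18 -> 6 -> 11 -> 17
Found: True
Comparisons: 5


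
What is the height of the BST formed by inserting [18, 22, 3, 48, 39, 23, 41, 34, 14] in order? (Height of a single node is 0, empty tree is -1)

Insertion order: [18, 22, 3, 48, 39, 23, 41, 34, 14]
Tree (level-order array): [18, 3, 22, None, 14, None, 48, None, None, 39, None, 23, 41, None, 34]
Compute height bottom-up (empty subtree = -1):
  height(14) = 1 + max(-1, -1) = 0
  height(3) = 1 + max(-1, 0) = 1
  height(34) = 1 + max(-1, -1) = 0
  height(23) = 1 + max(-1, 0) = 1
  height(41) = 1 + max(-1, -1) = 0
  height(39) = 1 + max(1, 0) = 2
  height(48) = 1 + max(2, -1) = 3
  height(22) = 1 + max(-1, 3) = 4
  height(18) = 1 + max(1, 4) = 5
Height = 5


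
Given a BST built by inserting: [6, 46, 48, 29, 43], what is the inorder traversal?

Tree insertion order: [6, 46, 48, 29, 43]
Tree (level-order array): [6, None, 46, 29, 48, None, 43]
Inorder traversal: [6, 29, 43, 46, 48]


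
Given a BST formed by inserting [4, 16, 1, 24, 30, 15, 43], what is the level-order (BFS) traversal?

Tree insertion order: [4, 16, 1, 24, 30, 15, 43]
Tree (level-order array): [4, 1, 16, None, None, 15, 24, None, None, None, 30, None, 43]
BFS from the root, enqueuing left then right child of each popped node:
  queue [4] -> pop 4, enqueue [1, 16], visited so far: [4]
  queue [1, 16] -> pop 1, enqueue [none], visited so far: [4, 1]
  queue [16] -> pop 16, enqueue [15, 24], visited so far: [4, 1, 16]
  queue [15, 24] -> pop 15, enqueue [none], visited so far: [4, 1, 16, 15]
  queue [24] -> pop 24, enqueue [30], visited so far: [4, 1, 16, 15, 24]
  queue [30] -> pop 30, enqueue [43], visited so far: [4, 1, 16, 15, 24, 30]
  queue [43] -> pop 43, enqueue [none], visited so far: [4, 1, 16, 15, 24, 30, 43]
Result: [4, 1, 16, 15, 24, 30, 43]


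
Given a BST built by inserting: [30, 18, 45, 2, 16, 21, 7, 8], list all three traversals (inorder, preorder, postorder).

Tree insertion order: [30, 18, 45, 2, 16, 21, 7, 8]
Tree (level-order array): [30, 18, 45, 2, 21, None, None, None, 16, None, None, 7, None, None, 8]
Inorder (L, root, R): [2, 7, 8, 16, 18, 21, 30, 45]
Preorder (root, L, R): [30, 18, 2, 16, 7, 8, 21, 45]
Postorder (L, R, root): [8, 7, 16, 2, 21, 18, 45, 30]


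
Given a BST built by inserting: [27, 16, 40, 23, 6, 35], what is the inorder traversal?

Tree insertion order: [27, 16, 40, 23, 6, 35]
Tree (level-order array): [27, 16, 40, 6, 23, 35]
Inorder traversal: [6, 16, 23, 27, 35, 40]


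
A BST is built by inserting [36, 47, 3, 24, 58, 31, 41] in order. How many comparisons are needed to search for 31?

Search path for 31: 36 -> 3 -> 24 -> 31
Found: True
Comparisons: 4


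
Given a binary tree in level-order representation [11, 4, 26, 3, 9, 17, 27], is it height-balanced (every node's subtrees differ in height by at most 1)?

Tree (level-order array): [11, 4, 26, 3, 9, 17, 27]
Definition: a tree is height-balanced if, at every node, |h(left) - h(right)| <= 1 (empty subtree has height -1).
Bottom-up per-node check:
  node 3: h_left=-1, h_right=-1, diff=0 [OK], height=0
  node 9: h_left=-1, h_right=-1, diff=0 [OK], height=0
  node 4: h_left=0, h_right=0, diff=0 [OK], height=1
  node 17: h_left=-1, h_right=-1, diff=0 [OK], height=0
  node 27: h_left=-1, h_right=-1, diff=0 [OK], height=0
  node 26: h_left=0, h_right=0, diff=0 [OK], height=1
  node 11: h_left=1, h_right=1, diff=0 [OK], height=2
All nodes satisfy the balance condition.
Result: Balanced


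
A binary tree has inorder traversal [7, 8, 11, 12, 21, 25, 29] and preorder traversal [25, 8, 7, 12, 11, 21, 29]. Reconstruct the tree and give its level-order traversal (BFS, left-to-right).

Inorder:  [7, 8, 11, 12, 21, 25, 29]
Preorder: [25, 8, 7, 12, 11, 21, 29]
Algorithm: preorder visits root first, so consume preorder in order;
for each root, split the current inorder slice at that value into
left-subtree inorder and right-subtree inorder, then recurse.
Recursive splits:
  root=25; inorder splits into left=[7, 8, 11, 12, 21], right=[29]
  root=8; inorder splits into left=[7], right=[11, 12, 21]
  root=7; inorder splits into left=[], right=[]
  root=12; inorder splits into left=[11], right=[21]
  root=11; inorder splits into left=[], right=[]
  root=21; inorder splits into left=[], right=[]
  root=29; inorder splits into left=[], right=[]
Reconstructed level-order: [25, 8, 29, 7, 12, 11, 21]


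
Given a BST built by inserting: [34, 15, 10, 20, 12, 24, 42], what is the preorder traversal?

Tree insertion order: [34, 15, 10, 20, 12, 24, 42]
Tree (level-order array): [34, 15, 42, 10, 20, None, None, None, 12, None, 24]
Preorder traversal: [34, 15, 10, 12, 20, 24, 42]


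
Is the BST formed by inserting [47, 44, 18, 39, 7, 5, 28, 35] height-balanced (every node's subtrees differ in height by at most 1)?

Tree (level-order array): [47, 44, None, 18, None, 7, 39, 5, None, 28, None, None, None, None, 35]
Definition: a tree is height-balanced if, at every node, |h(left) - h(right)| <= 1 (empty subtree has height -1).
Bottom-up per-node check:
  node 5: h_left=-1, h_right=-1, diff=0 [OK], height=0
  node 7: h_left=0, h_right=-1, diff=1 [OK], height=1
  node 35: h_left=-1, h_right=-1, diff=0 [OK], height=0
  node 28: h_left=-1, h_right=0, diff=1 [OK], height=1
  node 39: h_left=1, h_right=-1, diff=2 [FAIL (|1--1|=2 > 1)], height=2
  node 18: h_left=1, h_right=2, diff=1 [OK], height=3
  node 44: h_left=3, h_right=-1, diff=4 [FAIL (|3--1|=4 > 1)], height=4
  node 47: h_left=4, h_right=-1, diff=5 [FAIL (|4--1|=5 > 1)], height=5
Node 39 violates the condition: |1 - -1| = 2 > 1.
Result: Not balanced


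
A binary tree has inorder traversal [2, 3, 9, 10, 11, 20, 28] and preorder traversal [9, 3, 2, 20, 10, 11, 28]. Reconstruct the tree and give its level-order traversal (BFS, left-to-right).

Inorder:  [2, 3, 9, 10, 11, 20, 28]
Preorder: [9, 3, 2, 20, 10, 11, 28]
Algorithm: preorder visits root first, so consume preorder in order;
for each root, split the current inorder slice at that value into
left-subtree inorder and right-subtree inorder, then recurse.
Recursive splits:
  root=9; inorder splits into left=[2, 3], right=[10, 11, 20, 28]
  root=3; inorder splits into left=[2], right=[]
  root=2; inorder splits into left=[], right=[]
  root=20; inorder splits into left=[10, 11], right=[28]
  root=10; inorder splits into left=[], right=[11]
  root=11; inorder splits into left=[], right=[]
  root=28; inorder splits into left=[], right=[]
Reconstructed level-order: [9, 3, 20, 2, 10, 28, 11]


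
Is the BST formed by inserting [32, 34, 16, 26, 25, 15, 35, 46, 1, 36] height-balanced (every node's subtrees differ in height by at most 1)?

Tree (level-order array): [32, 16, 34, 15, 26, None, 35, 1, None, 25, None, None, 46, None, None, None, None, 36]
Definition: a tree is height-balanced if, at every node, |h(left) - h(right)| <= 1 (empty subtree has height -1).
Bottom-up per-node check:
  node 1: h_left=-1, h_right=-1, diff=0 [OK], height=0
  node 15: h_left=0, h_right=-1, diff=1 [OK], height=1
  node 25: h_left=-1, h_right=-1, diff=0 [OK], height=0
  node 26: h_left=0, h_right=-1, diff=1 [OK], height=1
  node 16: h_left=1, h_right=1, diff=0 [OK], height=2
  node 36: h_left=-1, h_right=-1, diff=0 [OK], height=0
  node 46: h_left=0, h_right=-1, diff=1 [OK], height=1
  node 35: h_left=-1, h_right=1, diff=2 [FAIL (|-1-1|=2 > 1)], height=2
  node 34: h_left=-1, h_right=2, diff=3 [FAIL (|-1-2|=3 > 1)], height=3
  node 32: h_left=2, h_right=3, diff=1 [OK], height=4
Node 35 violates the condition: |-1 - 1| = 2 > 1.
Result: Not balanced


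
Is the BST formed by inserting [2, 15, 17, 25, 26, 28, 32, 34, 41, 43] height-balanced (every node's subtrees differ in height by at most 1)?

Tree (level-order array): [2, None, 15, None, 17, None, 25, None, 26, None, 28, None, 32, None, 34, None, 41, None, 43]
Definition: a tree is height-balanced if, at every node, |h(left) - h(right)| <= 1 (empty subtree has height -1).
Bottom-up per-node check:
  node 43: h_left=-1, h_right=-1, diff=0 [OK], height=0
  node 41: h_left=-1, h_right=0, diff=1 [OK], height=1
  node 34: h_left=-1, h_right=1, diff=2 [FAIL (|-1-1|=2 > 1)], height=2
  node 32: h_left=-1, h_right=2, diff=3 [FAIL (|-1-2|=3 > 1)], height=3
  node 28: h_left=-1, h_right=3, diff=4 [FAIL (|-1-3|=4 > 1)], height=4
  node 26: h_left=-1, h_right=4, diff=5 [FAIL (|-1-4|=5 > 1)], height=5
  node 25: h_left=-1, h_right=5, diff=6 [FAIL (|-1-5|=6 > 1)], height=6
  node 17: h_left=-1, h_right=6, diff=7 [FAIL (|-1-6|=7 > 1)], height=7
  node 15: h_left=-1, h_right=7, diff=8 [FAIL (|-1-7|=8 > 1)], height=8
  node 2: h_left=-1, h_right=8, diff=9 [FAIL (|-1-8|=9 > 1)], height=9
Node 34 violates the condition: |-1 - 1| = 2 > 1.
Result: Not balanced


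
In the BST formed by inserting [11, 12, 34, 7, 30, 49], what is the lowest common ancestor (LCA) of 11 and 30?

Tree insertion order: [11, 12, 34, 7, 30, 49]
Tree (level-order array): [11, 7, 12, None, None, None, 34, 30, 49]
In a BST, the LCA of p=11, q=30 is the first node v on the
root-to-leaf path with p <= v <= q (go left if both < v, right if both > v).
Walk from root:
  at 11: 11 <= 11 <= 30, this is the LCA
LCA = 11


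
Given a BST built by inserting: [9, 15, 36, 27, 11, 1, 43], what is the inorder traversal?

Tree insertion order: [9, 15, 36, 27, 11, 1, 43]
Tree (level-order array): [9, 1, 15, None, None, 11, 36, None, None, 27, 43]
Inorder traversal: [1, 9, 11, 15, 27, 36, 43]


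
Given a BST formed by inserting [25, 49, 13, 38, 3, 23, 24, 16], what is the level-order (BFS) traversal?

Tree insertion order: [25, 49, 13, 38, 3, 23, 24, 16]
Tree (level-order array): [25, 13, 49, 3, 23, 38, None, None, None, 16, 24]
BFS from the root, enqueuing left then right child of each popped node:
  queue [25] -> pop 25, enqueue [13, 49], visited so far: [25]
  queue [13, 49] -> pop 13, enqueue [3, 23], visited so far: [25, 13]
  queue [49, 3, 23] -> pop 49, enqueue [38], visited so far: [25, 13, 49]
  queue [3, 23, 38] -> pop 3, enqueue [none], visited so far: [25, 13, 49, 3]
  queue [23, 38] -> pop 23, enqueue [16, 24], visited so far: [25, 13, 49, 3, 23]
  queue [38, 16, 24] -> pop 38, enqueue [none], visited so far: [25, 13, 49, 3, 23, 38]
  queue [16, 24] -> pop 16, enqueue [none], visited so far: [25, 13, 49, 3, 23, 38, 16]
  queue [24] -> pop 24, enqueue [none], visited so far: [25, 13, 49, 3, 23, 38, 16, 24]
Result: [25, 13, 49, 3, 23, 38, 16, 24]


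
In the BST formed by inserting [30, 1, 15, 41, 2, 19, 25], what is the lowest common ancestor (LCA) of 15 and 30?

Tree insertion order: [30, 1, 15, 41, 2, 19, 25]
Tree (level-order array): [30, 1, 41, None, 15, None, None, 2, 19, None, None, None, 25]
In a BST, the LCA of p=15, q=30 is the first node v on the
root-to-leaf path with p <= v <= q (go left if both < v, right if both > v).
Walk from root:
  at 30: 15 <= 30 <= 30, this is the LCA
LCA = 30


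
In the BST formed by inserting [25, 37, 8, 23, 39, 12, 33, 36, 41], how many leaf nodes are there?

Tree built from: [25, 37, 8, 23, 39, 12, 33, 36, 41]
Tree (level-order array): [25, 8, 37, None, 23, 33, 39, 12, None, None, 36, None, 41]
Rule: A leaf has 0 children.
Per-node child counts:
  node 25: 2 child(ren)
  node 8: 1 child(ren)
  node 23: 1 child(ren)
  node 12: 0 child(ren)
  node 37: 2 child(ren)
  node 33: 1 child(ren)
  node 36: 0 child(ren)
  node 39: 1 child(ren)
  node 41: 0 child(ren)
Matching nodes: [12, 36, 41]
Count of leaf nodes: 3
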